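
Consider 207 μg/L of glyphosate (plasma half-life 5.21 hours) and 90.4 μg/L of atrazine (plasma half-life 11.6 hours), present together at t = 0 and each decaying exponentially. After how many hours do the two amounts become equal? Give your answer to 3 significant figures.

Set 207·(1/2)^(t/5.21) = 90.4·(1/2)^(t/11.6).
Taking log₂: log₂(207/90.4) = t·(1/5.21 − 1/11.6).
log₂(2.2898) = 1.1952; 1/5.21 − 1/11.6 = 0.10573.
t = 1.1952 / 0.10573 ≈ 11.304 hours.

11.3 hours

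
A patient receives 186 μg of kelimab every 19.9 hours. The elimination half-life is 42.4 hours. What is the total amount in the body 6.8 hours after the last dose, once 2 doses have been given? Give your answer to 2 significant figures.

The 2 doses were given 26.7, 6.8 hours ago.
Total = 186·(1/2)^(26.7/42.4) + 186·(1/2)^(6.8/42.4)
      = 120.21 + 166.43 ≈ 286.64 μg.

290 μg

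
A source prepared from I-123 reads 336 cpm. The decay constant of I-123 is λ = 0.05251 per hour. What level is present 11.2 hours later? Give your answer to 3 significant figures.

t½ = ln 2 / λ = 0.69315 / 0.05251 ≈ 13.2 hours.
Number of half-lives: n = 11.2/13.2 ≈ 0.84847.
Remaining = 336 × (1/2)^0.84847 = 336 × 0.55537 ≈ 186.61 cpm.

187 cpm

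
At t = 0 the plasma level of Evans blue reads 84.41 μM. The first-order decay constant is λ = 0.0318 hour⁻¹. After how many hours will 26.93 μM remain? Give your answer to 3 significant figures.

35.9 hours

t½ = ln 2 / λ = 0.69315 / 0.0318 ≈ 21.797 hours.
Fraction remaining = 26.93/84.41 ≈ 0.31904.
n = log₂(84.41/26.93) = ln(3.1344)/ln 2 ≈ 1.6482 half-lives.
t = n × t½ = 1.6482 × 21.797 ≈ 35.926 hours.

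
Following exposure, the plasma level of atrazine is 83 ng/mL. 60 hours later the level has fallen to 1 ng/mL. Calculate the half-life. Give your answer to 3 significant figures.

A/A₀ = 1/83 ≈ 0.012048.
n = log₂(83) ≈ 6.375 half-lives elapsed in 60 hours.
t½ = 60/6.375 ≈ 9.4117 hours.

9.41 hours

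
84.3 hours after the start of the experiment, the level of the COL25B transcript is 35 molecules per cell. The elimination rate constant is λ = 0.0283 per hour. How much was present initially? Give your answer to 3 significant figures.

380 molecules per cell

t½ = ln 2 / λ = 0.69315 / 0.0283 ≈ 24.493 hours.
Number of half-lives elapsed: n = 84.3/24.493 ≈ 3.4418.
A₀ = A × 2^n = 35 × 2^3.4418 = 35 × 10.867 ≈ 380.33 molecules per cell.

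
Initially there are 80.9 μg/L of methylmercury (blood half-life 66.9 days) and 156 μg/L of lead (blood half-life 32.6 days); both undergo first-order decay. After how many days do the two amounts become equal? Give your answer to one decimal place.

60.2 days

Set 80.9·(1/2)^(t/66.9) = 156·(1/2)^(t/32.6).
Taking log₂: log₂(80.9/156) = t·(1/66.9 − 1/32.6).
log₂(0.51859) = -0.94733; 1/66.9 − 1/32.6 = -0.015727.
t = -0.94733 / -0.015727 ≈ 60.236 days.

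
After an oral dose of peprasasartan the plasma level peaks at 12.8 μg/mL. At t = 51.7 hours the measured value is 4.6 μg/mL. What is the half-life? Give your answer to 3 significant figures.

A/A₀ = 4.6/12.8 ≈ 0.35937.
n = log₂(2.7826) ≈ 1.4764 half-lives elapsed in 51.7 hours.
t½ = 51.7/1.4764 ≈ 35.017 hours.

35.0 hours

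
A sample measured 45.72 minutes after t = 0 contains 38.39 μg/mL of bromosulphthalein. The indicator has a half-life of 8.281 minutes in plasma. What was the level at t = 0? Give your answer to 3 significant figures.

Number of half-lives elapsed: n = 45.72/8.281 ≈ 5.5211.
A₀ = A × 2^n = 38.39 × 2^5.5211 = 38.39 × 45.921 ≈ 1762.9 μg/mL.

1760 μg/mL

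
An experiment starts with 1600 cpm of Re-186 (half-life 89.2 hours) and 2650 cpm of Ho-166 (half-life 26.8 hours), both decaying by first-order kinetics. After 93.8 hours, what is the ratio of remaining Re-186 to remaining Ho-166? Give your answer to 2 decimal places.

Re-186: 1600 × (1/2)^(93.8/89.2) = 1600 × (1/2)^1.0516 ≈ 771.91 cpm.
Ho-166: 2650 × (1/2)^(93.8/26.8) = 2650 × (1/2)^3.5 ≈ 234.23 cpm.
Ratio ≈ 771.91 / 234.23 ≈ 3.2955.

3.30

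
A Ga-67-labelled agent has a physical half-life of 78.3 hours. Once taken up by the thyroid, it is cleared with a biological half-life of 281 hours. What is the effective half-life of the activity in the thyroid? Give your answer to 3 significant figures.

1/t_eff = 1/t_phys + 1/t_biol = 1/78.3 + 1/281 = 0.01633 per hour.
t_eff = 78.3 × 281 / (78.3 + 281) ≈ 61.237 hours.

61.2 hours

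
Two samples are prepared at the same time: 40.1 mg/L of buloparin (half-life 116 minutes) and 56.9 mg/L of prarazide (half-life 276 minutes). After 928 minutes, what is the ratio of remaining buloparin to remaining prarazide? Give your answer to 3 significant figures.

buloparin: 40.1 × (1/2)^(928/116) = 40.1 × (1/2)^8 ≈ 0.15664 mg/L.
prarazide: 56.9 × (1/2)^(928/276) = 56.9 × (1/2)^3.3623 ≈ 5.5329 mg/L.
Ratio ≈ 0.15664 / 5.5329 ≈ 0.028311.

0.0283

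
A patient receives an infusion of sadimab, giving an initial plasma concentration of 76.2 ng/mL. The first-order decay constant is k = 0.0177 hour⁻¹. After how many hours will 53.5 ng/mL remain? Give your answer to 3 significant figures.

20.0 hours

t½ = ln 2 / k = 0.69315 / 0.0177 ≈ 39.161 hours.
Fraction remaining = 53.5/76.2 ≈ 0.7021.
n = log₂(76.2/53.5) = ln(1.4243)/ln 2 ≈ 0.51025 half-lives.
t = n × t½ = 0.51025 × 39.161 ≈ 19.982 hours.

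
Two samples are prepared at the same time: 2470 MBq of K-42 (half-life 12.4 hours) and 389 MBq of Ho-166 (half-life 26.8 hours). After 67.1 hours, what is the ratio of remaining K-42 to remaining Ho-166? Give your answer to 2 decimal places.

0.85

K-42: 2470 × (1/2)^(67.1/12.4) = 2470 × (1/2)^5.4113 ≈ 58.041 MBq.
Ho-166: 389 × (1/2)^(67.1/26.8) = 389 × (1/2)^2.5037 ≈ 68.589 MBq.
Ratio ≈ 58.041 / 68.589 ≈ 0.84622.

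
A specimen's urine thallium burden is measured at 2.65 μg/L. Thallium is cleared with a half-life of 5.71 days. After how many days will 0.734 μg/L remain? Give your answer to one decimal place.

Fraction remaining = 0.734/2.65 ≈ 0.27698.
n = log₂(2.65/0.734) = ln(3.6104)/ln 2 ≈ 1.8521 half-lives.
t = n × t½ = 1.8521 × 5.71 ≈ 10.576 days.

10.6 days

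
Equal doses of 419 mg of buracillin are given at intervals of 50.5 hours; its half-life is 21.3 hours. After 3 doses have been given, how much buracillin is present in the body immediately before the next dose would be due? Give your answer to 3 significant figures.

The 3 doses were given 151.5, 101, 50.5 hours ago.
Total = 419·(1/2)^(151.5/21.3) + 419·(1/2)^(101/21.3) + 419·(1/2)^(50.5/21.3)
      = 3.0275 + 15.66 + 81.004 ≈ 99.691 mg.

99.7 mg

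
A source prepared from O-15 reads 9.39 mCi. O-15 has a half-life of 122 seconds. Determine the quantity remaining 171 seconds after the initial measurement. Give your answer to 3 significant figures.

Number of half-lives: n = 171/122 ≈ 1.4016.
Remaining = 9.39 × (1/2)^1.4016 = 9.39 × 0.3785 ≈ 3.5541 mCi.

3.55 mCi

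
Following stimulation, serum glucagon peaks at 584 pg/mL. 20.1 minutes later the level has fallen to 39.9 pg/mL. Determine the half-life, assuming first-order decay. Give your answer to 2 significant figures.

A/A₀ = 39.9/584 ≈ 0.068322.
n = log₂(14.637) ≈ 3.8715 half-lives elapsed in 20.1 minutes.
t½ = 20.1/3.8715 ≈ 5.1918 minutes.

5.2 minutes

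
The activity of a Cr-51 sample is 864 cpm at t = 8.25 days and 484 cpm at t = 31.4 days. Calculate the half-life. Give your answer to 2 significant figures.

Over Δt = 31.4 − 8.25 = 23.15 days, the level fell by a factor of 864/484 ≈ 1.7851.
n = log₂(1.7851) ≈ 0.83602 half-lives, so t½ = 23.15/0.83602 ≈ 27.691 days.

28 days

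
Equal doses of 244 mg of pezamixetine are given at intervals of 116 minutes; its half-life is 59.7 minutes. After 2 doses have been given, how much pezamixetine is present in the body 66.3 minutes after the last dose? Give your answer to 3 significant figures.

142 mg

The 2 doses were given 182.3, 66.3 minutes ago.
Total = 244·(1/2)^(182.3/59.7) + 244·(1/2)^(66.3/59.7)
      = 29.388 + 113 ≈ 142.39 mg.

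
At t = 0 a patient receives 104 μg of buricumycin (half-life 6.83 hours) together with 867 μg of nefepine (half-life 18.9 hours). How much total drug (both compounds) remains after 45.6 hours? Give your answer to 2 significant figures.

buricumycin: 104 × (1/2)^(45.6/6.83) = 104 × (1/2)^6.6764 ≈ 1.0168 μg.
nefepine: 867 × (1/2)^(45.6/18.9) = 867 × (1/2)^2.4127 ≈ 162.83 μg.
Total = 1.0168 + 162.83 ≈ 163.84 μg.

160 μg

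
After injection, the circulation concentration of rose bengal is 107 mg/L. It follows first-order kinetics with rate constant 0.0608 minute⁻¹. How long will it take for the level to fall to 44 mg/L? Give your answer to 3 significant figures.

t½ = ln 2 / λ = 0.69315 / 0.0608 ≈ 11.4 minutes.
Fraction remaining = 44/107 ≈ 0.41121.
n = log₂(107/44) = ln(2.4318)/ln 2 ≈ 1.282 half-lives.
t = n × t½ = 1.282 × 11.4 ≈ 14.616 minutes.

14.6 minutes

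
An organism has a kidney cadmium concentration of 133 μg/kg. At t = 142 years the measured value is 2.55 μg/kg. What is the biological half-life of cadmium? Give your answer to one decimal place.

24.9 years

A/A₀ = 2.55/133 ≈ 0.019173.
n = log₂(52.157) ≈ 5.7048 half-lives elapsed in 142 years.
t½ = 142/5.7048 ≈ 24.891 years.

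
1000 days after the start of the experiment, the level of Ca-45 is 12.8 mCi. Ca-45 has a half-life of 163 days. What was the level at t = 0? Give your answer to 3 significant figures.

Number of half-lives elapsed: n = 1000/163 ≈ 6.135.
A₀ = A × 2^n = 12.8 × 2^6.135 = 12.8 × 70.276 ≈ 899.54 mCi.

900 mCi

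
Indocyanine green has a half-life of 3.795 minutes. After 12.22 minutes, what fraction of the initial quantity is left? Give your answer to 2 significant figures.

0.11

n = 12.22/3.795 ≈ 3.22 half-lives.
Fraction remaining = (1/2)^3.22 ≈ 0.10732.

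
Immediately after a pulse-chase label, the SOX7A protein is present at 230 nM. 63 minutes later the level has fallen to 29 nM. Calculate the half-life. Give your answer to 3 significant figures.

A/A₀ = 29/230 ≈ 0.12609.
n = log₂(7.931) ≈ 2.9875 half-lives elapsed in 63 minutes.
t½ = 63/2.9875 ≈ 21.088 minutes.

21.1 minutes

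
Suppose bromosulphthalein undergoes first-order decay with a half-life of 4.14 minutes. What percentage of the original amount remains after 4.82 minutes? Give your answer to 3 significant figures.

44.6%

n = 4.82/4.14 ≈ 1.1643 half-lives.
Fraction remaining = (1/2)^1.1643 ≈ 0.4462, i.e. 44.62%.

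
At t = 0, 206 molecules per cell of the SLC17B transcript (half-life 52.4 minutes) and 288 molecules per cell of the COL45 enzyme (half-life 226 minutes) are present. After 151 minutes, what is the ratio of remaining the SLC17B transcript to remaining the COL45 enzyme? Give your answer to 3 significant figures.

SLC17B transcript: 206 × (1/2)^(151/52.4) = 206 × (1/2)^2.8817 ≈ 27.951 molecules per cell.
COL45 enzyme: 288 × (1/2)^(151/226) = 288 × (1/2)^0.66814 ≈ 181.24 molecules per cell.
Ratio ≈ 27.951 / 181.24 ≈ 0.15422.

0.154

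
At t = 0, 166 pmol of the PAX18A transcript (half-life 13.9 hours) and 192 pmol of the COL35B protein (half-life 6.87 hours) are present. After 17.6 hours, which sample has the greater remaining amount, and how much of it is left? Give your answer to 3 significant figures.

PAX18A transcript, 69.0 pmol

PAX18A transcript: 166 × (1/2)^1.2662 ≈ 69.016 pmol.
COL35B protein: 192 × (1/2)^2.5619 ≈ 32.516 pmol.
PAX18A transcript has more remaining, at ≈ 69.016 pmol.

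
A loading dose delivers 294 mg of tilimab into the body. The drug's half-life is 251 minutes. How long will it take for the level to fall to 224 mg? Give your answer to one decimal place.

Fraction remaining = 224/294 ≈ 0.7619.
n = log₂(294/224) = ln(1.3125)/ln 2 ≈ 0.39232 half-lives.
t = n × t½ = 0.39232 × 251 ≈ 98.472 minutes.

98.5 minutes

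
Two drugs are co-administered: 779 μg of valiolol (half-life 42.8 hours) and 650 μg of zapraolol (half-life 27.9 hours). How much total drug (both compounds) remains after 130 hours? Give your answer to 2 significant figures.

valiolol: 779 × (1/2)^(130/42.8) = 779 × (1/2)^3.0374 ≈ 94.884 μg.
zapraolol: 650 × (1/2)^(130/27.9) = 650 × (1/2)^4.6595 ≈ 25.72 μg.
Total = 94.884 + 25.72 ≈ 120.6 μg.

120 μg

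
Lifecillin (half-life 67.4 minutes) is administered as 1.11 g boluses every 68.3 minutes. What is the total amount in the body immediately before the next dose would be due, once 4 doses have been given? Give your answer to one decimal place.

The 4 doses were given 273.2, 204.9, 136.6, 68.3 minutes ago.
Total = 1.11·(1/2)^(273.2/67.4) + 1.11·(1/2)^(204.9/67.4) + 1.11·(1/2)^(136.6/67.4) + 1.11·(1/2)^(68.3/67.4)
      = 0.066854 + 0.13495 + 0.27241 + 0.54989 ≈ 1.0241 g.

1.0 g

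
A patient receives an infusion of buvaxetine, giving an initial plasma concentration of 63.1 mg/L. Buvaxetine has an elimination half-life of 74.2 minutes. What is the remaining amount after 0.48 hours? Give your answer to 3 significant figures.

Convert the elapsed time: 0.48 hours = 28.8 minutes.
Number of half-lives: n = 28.8/74.2 ≈ 0.38814.
Remaining = 63.1 × (1/2)^0.38814 = 63.1 × 0.76411 ≈ 48.216 mg/L.

48.2 mg/L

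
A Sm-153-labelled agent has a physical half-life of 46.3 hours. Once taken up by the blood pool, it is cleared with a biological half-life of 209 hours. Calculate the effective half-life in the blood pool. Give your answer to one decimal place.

37.9 hours

1/t_eff = 1/t_phys + 1/t_biol = 1/46.3 + 1/209 = 0.026383 per hour.
t_eff = 46.3 × 209 / (46.3 + 209) ≈ 37.903 hours.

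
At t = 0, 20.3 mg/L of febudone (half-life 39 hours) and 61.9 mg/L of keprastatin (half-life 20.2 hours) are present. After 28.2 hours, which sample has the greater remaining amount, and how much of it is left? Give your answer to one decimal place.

febudone: 20.3 × (1/2)^0.72308 ≈ 12.298 mg/L.
keprastatin: 61.9 × (1/2)^1.396 ≈ 23.52 mg/L.
Keprastatin has more remaining, at ≈ 23.52 mg/L.

keprastatin, 23.5 mg/L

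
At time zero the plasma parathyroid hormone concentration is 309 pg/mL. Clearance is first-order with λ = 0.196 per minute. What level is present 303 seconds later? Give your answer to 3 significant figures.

115 pg/mL

t½ = ln 2 / λ = 0.69315 / 0.196 ≈ 3.5365 minutes.
Convert the elapsed time: 303 seconds = 5.05 minutes.
Number of half-lives: n = 5.05/3.5365 ≈ 1.428.
Remaining = 309 × (1/2)^1.428 = 309 × 0.37165 ≈ 114.84 pg/mL.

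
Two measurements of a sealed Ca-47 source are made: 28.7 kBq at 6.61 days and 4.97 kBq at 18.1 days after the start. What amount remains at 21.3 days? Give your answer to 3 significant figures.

Over Δt = 18.1 − 6.61 = 11.49 days, the level fell by a factor of 28.7/4.97 ≈ 5.7746.
n = log₂(5.7746) ≈ 2.5297 half-lives, so t½ = 11.49/2.5297 ≈ 4.542 days.
From t = 18.1 to t = 21.3: 4.97 × (1/2)^((21.3−18.1)/4.542) ≈ 3.0498 kBq.

3.05 kBq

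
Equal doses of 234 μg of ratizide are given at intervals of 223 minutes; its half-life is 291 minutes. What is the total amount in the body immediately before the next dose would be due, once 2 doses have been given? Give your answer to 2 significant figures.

220 μg

The 2 doses were given 446, 223 minutes ago.
Total = 234·(1/2)^(446/291) + 234·(1/2)^(223/291)
      = 80.88 + 137.57 ≈ 218.45 μg.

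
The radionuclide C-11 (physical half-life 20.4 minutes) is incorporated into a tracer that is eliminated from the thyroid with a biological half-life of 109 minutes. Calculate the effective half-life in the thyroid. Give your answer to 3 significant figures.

1/t_eff = 1/t_phys + 1/t_biol = 1/20.4 + 1/109 = 0.058194 per minute.
t_eff = 20.4 × 109 / (20.4 + 109) ≈ 17.184 minutes.

17.2 minutes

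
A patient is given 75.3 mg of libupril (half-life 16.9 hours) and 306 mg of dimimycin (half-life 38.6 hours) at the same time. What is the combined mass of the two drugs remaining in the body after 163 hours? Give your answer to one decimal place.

16.5 mg

libupril: 75.3 × (1/2)^(163/16.9) = 75.3 × (1/2)^9.645 ≈ 0.094052 mg.
dimimycin: 306 × (1/2)^(163/38.6) = 306 × (1/2)^4.2228 ≈ 16.388 mg.
Total = 0.094052 + 16.388 ≈ 16.482 mg.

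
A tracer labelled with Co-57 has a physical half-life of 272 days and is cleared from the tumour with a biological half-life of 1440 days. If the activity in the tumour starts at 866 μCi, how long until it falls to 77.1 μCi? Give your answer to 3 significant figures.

1/t_eff = 1/t_phys + 1/t_biol = 1/272 + 1/1440 = 0.0043709 per day.
t_eff = 272 × 1440 / (272 + 1440) ≈ 228.79 days.
n = log₂(866/77.1) ≈ 3.4896; t = 3.4896 × 228.79 ≈ 798.36 days.

798 days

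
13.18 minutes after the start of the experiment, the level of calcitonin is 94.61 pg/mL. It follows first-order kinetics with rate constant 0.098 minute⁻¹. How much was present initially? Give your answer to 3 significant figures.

t½ = ln 2 / λ = 0.69315 / 0.098 ≈ 7.0729 minutes.
Number of half-lives elapsed: n = 13.18/7.0729 ≈ 1.8634.
A₀ = A × 2^n = 94.61 × 2^1.8634 = 94.61 × 3.6387 ≈ 344.26 pg/mL.

344 pg/mL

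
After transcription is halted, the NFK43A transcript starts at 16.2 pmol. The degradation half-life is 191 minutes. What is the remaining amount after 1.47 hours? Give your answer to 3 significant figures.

11.8 pmol

Convert the elapsed time: 1.47 hours = 88.2 minutes.
Number of half-lives: n = 88.2/191 ≈ 0.46178.
Remaining = 16.2 × (1/2)^0.46178 = 16.2 × 0.72609 ≈ 11.763 pmol.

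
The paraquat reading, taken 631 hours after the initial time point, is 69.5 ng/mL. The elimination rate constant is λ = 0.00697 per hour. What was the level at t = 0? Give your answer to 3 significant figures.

5650 ng/mL

t½ = ln 2 / λ = 0.69315 / 0.00697 ≈ 99.447 hours.
Number of half-lives elapsed: n = 631/99.447 ≈ 6.3451.
A₀ = A × 2^n = 69.5 × 2^6.3451 = 69.5 × 81.294 ≈ 5649.9 ng/mL.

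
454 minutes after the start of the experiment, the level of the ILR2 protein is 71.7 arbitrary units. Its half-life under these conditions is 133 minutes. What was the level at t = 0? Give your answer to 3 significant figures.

Number of half-lives elapsed: n = 454/133 ≈ 3.4135.
A₀ = A × 2^n = 71.7 × 2^3.4135 = 71.7 × 10.656 ≈ 764 arbitrary units.

764 arbitrary units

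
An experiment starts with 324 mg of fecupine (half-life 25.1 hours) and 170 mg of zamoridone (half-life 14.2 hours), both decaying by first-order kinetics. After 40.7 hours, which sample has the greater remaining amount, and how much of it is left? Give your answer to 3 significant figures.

fecupine, 105 mg

fecupine: 324 × (1/2)^1.6215 ≈ 105.3 mg.
zamoridone: 170 × (1/2)^2.8662 ≈ 23.315 mg.
Fecupine has more remaining, at ≈ 105.3 mg.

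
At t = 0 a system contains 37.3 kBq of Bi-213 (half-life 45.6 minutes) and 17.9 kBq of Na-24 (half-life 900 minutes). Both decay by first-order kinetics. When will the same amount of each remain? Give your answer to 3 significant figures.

Set 37.3·(1/2)^(t/45.6) = 17.9·(1/2)^(t/900).
Taking log₂: log₂(37.3/17.9) = t·(1/45.6 − 1/900).
log₂(2.0838) = 1.0592; 1/45.6 − 1/900 = 0.020819.
t = 1.0592 / 0.020819 ≈ 50.878 minutes.

50.9 minutes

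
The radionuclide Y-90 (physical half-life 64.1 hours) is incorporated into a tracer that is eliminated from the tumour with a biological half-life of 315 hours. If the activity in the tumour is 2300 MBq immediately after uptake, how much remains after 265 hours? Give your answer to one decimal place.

73.1 MBq

1/t_eff = 1/t_phys + 1/t_biol = 1/64.1 + 1/315 = 0.018775 per hour.
t_eff = 64.1 × 315 / (64.1 + 315) ≈ 53.262 hours.
Remaining = 2300 × (1/2)^(265/53.262) = 2300 × (1/2)^4.9754 ≈ 73.109 MBq.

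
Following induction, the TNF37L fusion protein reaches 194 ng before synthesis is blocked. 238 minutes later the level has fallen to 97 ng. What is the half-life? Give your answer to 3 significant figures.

A/A₀ = 97/194 ≈ 0.5.
n = log₂(2) ≈ 1 half-life elapsed in 238 minutes.
t½ = 238/1 ≈ 238 minutes.

238 minutes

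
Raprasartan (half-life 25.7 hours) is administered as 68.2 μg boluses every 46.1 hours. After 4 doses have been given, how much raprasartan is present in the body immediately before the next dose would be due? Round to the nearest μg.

The 4 doses were given 184.4, 138.3, 92.2, 46.1 hours ago.
Total = 68.2·(1/2)^(184.4/25.7) + 68.2·(1/2)^(138.3/25.7) + 68.2·(1/2)^(92.2/25.7) + 68.2·(1/2)^(46.1/25.7)
      = 0.47192 + 1.6362 + 5.6732 + 19.67 ≈ 27.451 μg.

27 μg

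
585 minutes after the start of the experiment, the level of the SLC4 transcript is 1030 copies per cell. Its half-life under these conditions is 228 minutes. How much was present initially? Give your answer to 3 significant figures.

6100 copies per cell

Number of half-lives elapsed: n = 585/228 ≈ 2.5658.
A₀ = A × 2^n = 1030 × 2^2.5658 = 1030 × 5.9208 ≈ 6098.4 copies per cell.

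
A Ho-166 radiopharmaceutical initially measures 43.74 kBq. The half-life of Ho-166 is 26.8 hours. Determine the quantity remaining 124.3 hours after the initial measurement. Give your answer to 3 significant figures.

1.76 kBq

Number of half-lives: n = 124.3/26.8 ≈ 4.6381.
Remaining = 43.74 × (1/2)^4.6381 = 43.74 × 0.040161 ≈ 1.7566 kBq.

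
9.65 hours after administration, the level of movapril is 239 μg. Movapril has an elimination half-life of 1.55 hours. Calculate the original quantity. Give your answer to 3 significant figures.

Number of half-lives elapsed: n = 9.65/1.55 ≈ 6.2258.
A₀ = A × 2^n = 239 × 2^6.2258 = 239 × 74.844 ≈ 17888 μg.

17900 μg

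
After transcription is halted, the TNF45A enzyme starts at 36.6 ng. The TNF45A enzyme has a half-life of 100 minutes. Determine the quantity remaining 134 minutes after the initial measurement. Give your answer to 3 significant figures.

14.5 ng

Number of half-lives: n = 134/100 ≈ 1.34.
Remaining = 36.6 × (1/2)^1.34 = 36.6 × 0.39502 ≈ 14.458 ng.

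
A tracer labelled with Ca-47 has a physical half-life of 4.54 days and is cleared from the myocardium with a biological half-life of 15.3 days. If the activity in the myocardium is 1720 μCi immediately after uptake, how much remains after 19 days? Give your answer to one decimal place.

1/t_eff = 1/t_phys + 1/t_biol = 1/4.54 + 1/15.3 = 0.28562 per day.
t_eff = 4.54 × 15.3 / (4.54 + 15.3) ≈ 3.5011 days.
Remaining = 1720 × (1/2)^(19/3.5011) = 1720 × (1/2)^5.4269 ≈ 39.984 μCi.

40.0 μCi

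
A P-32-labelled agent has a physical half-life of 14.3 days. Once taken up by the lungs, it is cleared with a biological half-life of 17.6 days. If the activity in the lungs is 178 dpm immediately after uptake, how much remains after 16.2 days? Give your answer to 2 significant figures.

43 dpm

1/t_eff = 1/t_phys + 1/t_biol = 1/14.3 + 1/17.6 = 0.12675 per day.
t_eff = 14.3 × 17.6 / (14.3 + 17.6) ≈ 7.8897 days.
Remaining = 178 × (1/2)^(16.2/7.8897) = 178 × (1/2)^2.0533 ≈ 42.885 dpm.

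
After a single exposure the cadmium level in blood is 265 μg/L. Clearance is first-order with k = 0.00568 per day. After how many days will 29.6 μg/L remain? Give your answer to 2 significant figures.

t½ = ln 2 / k = 0.69315 / 0.00568 ≈ 122.03 days.
Fraction remaining = 29.6/265 ≈ 0.1117.
n = log₂(265/29.6) = ln(8.9527)/ln 2 ≈ 3.1623 half-lives.
t = n × t½ = 3.1623 × 122.03 ≈ 385.91 days.

390 days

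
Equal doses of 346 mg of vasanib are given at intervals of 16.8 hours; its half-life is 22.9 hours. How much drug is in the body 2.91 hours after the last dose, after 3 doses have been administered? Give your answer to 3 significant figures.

622 mg

The 3 doses were given 36.51, 19.71, 2.91 hours ago.
Total = 346·(1/2)^(36.51/22.9) + 346·(1/2)^(19.71/22.9) + 346·(1/2)^(2.91/22.9)
      = 114.59 + 190.54 + 316.83 ≈ 621.95 mg.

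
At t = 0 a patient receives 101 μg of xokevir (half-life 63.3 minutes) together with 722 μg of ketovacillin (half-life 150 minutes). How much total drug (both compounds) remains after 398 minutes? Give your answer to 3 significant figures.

116 μg

xokevir: 101 × (1/2)^(398/63.3) = 101 × (1/2)^6.2875 ≈ 1.293 μg.
ketovacillin: 722 × (1/2)^(398/150) = 722 × (1/2)^2.6533 ≈ 114.76 μg.
Total = 1.293 + 114.76 ≈ 116.06 μg.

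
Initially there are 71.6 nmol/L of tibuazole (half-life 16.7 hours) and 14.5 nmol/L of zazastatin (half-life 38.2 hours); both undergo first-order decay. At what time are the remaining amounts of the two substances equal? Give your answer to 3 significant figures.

Set 71.6·(1/2)^(t/16.7) = 14.5·(1/2)^(t/38.2).
Taking log₂: log₂(71.6/14.5) = t·(1/16.7 − 1/38.2).
log₂(4.9379) = 2.3039; 1/16.7 − 1/38.2 = 0.033702.
t = 2.3039 / 0.033702 ≈ 68.361 hours.

68.4 hours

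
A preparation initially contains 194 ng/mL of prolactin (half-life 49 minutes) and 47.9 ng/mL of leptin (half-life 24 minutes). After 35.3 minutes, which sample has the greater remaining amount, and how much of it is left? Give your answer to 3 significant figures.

prolactin, 118 ng/mL

prolactin: 194 × (1/2)^0.72041 ≈ 117.74 ng/mL.
leptin: 47.9 × (1/2)^1.4708 ≈ 17.281 ng/mL.
Prolactin has more remaining, at ≈ 117.74 ng/mL.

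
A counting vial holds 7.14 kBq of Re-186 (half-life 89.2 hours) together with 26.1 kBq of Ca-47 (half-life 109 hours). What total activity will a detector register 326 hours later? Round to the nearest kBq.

Re-186: 7.14 × (1/2)^(326/89.2) = 7.14 × (1/2)^3.6547 ≈ 0.56692 kBq.
Ca-47: 26.1 × (1/2)^(326/109) = 26.1 × (1/2)^2.9908 ≈ 3.2833 kBq.
Total = 0.56692 + 3.2833 ≈ 3.8502 kBq.

4 kBq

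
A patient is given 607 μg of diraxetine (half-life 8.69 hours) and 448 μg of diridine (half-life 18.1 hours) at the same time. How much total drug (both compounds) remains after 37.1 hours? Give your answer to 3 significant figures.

140 μg

diraxetine: 607 × (1/2)^(37.1/8.69) = 607 × (1/2)^4.2693 ≈ 31.478 μg.
diridine: 448 × (1/2)^(37.1/18.1) = 448 × (1/2)^2.0497 ≈ 108.21 μg.
Total = 31.478 + 108.21 ≈ 139.68 μg.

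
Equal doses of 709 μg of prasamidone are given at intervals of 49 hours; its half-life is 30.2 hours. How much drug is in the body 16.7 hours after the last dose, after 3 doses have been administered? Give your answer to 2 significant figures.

The 3 doses were given 114.7, 65.7, 16.7 hours ago.
Total = 709·(1/2)^(114.7/30.2) + 709·(1/2)^(65.7/30.2) + 709·(1/2)^(16.7/30.2)
      = 50.972 + 156.95 + 483.26 ≈ 691.18 μg.

690 μg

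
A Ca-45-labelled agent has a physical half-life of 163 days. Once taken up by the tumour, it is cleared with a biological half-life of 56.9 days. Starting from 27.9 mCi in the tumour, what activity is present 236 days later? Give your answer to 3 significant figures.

0.577 mCi

1/t_eff = 1/t_phys + 1/t_biol = 1/163 + 1/56.9 = 0.02371 per day.
t_eff = 163 × 56.9 / (163 + 56.9) ≈ 42.177 days.
Remaining = 27.9 × (1/2)^(236/42.177) = 27.9 × (1/2)^5.5955 ≈ 0.57703 mCi.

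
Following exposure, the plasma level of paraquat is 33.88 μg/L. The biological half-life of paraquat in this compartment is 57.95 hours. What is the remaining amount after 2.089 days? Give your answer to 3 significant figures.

Convert the elapsed time: 2.089 days = 50.136 hours.
Number of half-lives: n = 50.136/57.95 ≈ 0.86516.
Remaining = 33.88 × (1/2)^0.86516 = 33.88 × 0.54899 ≈ 18.6 μg/L.

18.6 μg/L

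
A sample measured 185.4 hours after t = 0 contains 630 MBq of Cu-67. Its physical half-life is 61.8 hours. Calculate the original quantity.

Number of half-lives elapsed: n = 185.4/61.8 ≈ 3.
A₀ = A × 2^n = 630 × 2^3 = 630 × 8 ≈ 5040 MBq.

5040 MBq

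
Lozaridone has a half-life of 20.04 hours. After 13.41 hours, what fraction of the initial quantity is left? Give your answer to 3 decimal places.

n = 13.41/20.04 ≈ 0.66916 half-lives.
Fraction remaining = (1/2)^0.66916 ≈ 0.62887.

0.629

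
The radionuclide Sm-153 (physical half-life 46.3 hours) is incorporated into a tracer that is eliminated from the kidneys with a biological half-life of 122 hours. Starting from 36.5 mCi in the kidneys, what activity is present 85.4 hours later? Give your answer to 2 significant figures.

6.3 mCi

1/t_eff = 1/t_phys + 1/t_biol = 1/46.3 + 1/122 = 0.029795 per hour.
t_eff = 46.3 × 122 / (46.3 + 122) ≈ 33.563 hours.
Remaining = 36.5 × (1/2)^(85.4/33.563) = 36.5 × (1/2)^2.5445 ≈ 6.2564 mCi.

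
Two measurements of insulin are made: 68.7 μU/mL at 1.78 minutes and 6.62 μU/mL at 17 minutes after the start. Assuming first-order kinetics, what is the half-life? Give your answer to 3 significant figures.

Over Δt = 17 − 1.78 = 15.22 minutes, the level fell by a factor of 68.7/6.62 ≈ 10.378.
n = log₂(10.378) ≈ 3.3754 half-lives, so t½ = 15.22/3.3754 ≈ 4.5091 minutes.

4.51 minutes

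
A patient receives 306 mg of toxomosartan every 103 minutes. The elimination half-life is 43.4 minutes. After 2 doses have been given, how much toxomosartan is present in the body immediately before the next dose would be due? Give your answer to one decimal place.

The 2 doses were given 206, 103 minutes ago.
Total = 306·(1/2)^(206/43.4) + 306·(1/2)^(103/43.4)
      = 11.399 + 59.06 ≈ 70.459 mg.

70.5 mg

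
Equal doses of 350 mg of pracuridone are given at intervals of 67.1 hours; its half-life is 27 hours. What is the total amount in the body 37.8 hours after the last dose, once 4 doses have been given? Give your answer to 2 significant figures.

The 4 doses were given 239.1, 172, 104.9, 37.8 hours ago.
Total = 350·(1/2)^(239.1/27) + 350·(1/2)^(172/27) + 350·(1/2)^(104.9/27) + 350·(1/2)^(37.8/27)
      = 0.75558 + 4.2305 + 23.687 + 132.63 ≈ 161.3 mg.

160 mg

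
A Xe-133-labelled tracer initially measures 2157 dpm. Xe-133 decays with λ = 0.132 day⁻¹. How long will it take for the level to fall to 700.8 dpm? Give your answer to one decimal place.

t½ = ln 2 / λ = 0.69315 / 0.132 ≈ 5.2511 days.
Fraction remaining = 700.8/2157 ≈ 0.3249.
n = log₂(2157/700.8) = ln(3.0779)/ln 2 ≈ 1.622 half-lives.
t = n × t½ = 1.622 × 5.2511 ≈ 8.5171 days.

8.5 days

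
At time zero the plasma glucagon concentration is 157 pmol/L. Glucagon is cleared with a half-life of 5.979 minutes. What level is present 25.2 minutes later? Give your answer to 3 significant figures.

8.46 pmol/L

Number of half-lives: n = 25.2/5.979 ≈ 4.2148.
Remaining = 157 × (1/2)^4.2148 = 157 × 0.053856 ≈ 8.4554 pmol/L.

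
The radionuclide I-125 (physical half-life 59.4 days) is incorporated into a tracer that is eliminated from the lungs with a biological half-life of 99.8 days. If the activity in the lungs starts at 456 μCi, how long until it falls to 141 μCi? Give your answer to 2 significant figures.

63 days

1/t_eff = 1/t_phys + 1/t_biol = 1/59.4 + 1/99.8 = 0.026855 per day.
t_eff = 59.4 × 99.8 / (59.4 + 99.8) ≈ 37.237 days.
n = log₂(456/141) ≈ 1.6933; t = 1.6933 × 37.237 ≈ 63.055 days.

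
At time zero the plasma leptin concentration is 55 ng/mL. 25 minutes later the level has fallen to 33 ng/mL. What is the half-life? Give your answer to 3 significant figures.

A/A₀ = 33/55 ≈ 0.6.
n = log₂(1.6667) ≈ 0.73697 half-lives elapsed in 25 minutes.
t½ = 25/0.73697 ≈ 33.923 minutes.

33.9 minutes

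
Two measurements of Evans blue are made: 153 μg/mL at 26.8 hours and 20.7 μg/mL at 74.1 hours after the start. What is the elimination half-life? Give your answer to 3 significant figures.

Over Δt = 74.1 − 26.8 = 47.3 hours, the level fell by a factor of 153/20.7 ≈ 7.3913.
n = log₂(7.3913) ≈ 2.8858 half-lives, so t½ = 47.3/2.8858 ≈ 16.39 hours.

16.4 hours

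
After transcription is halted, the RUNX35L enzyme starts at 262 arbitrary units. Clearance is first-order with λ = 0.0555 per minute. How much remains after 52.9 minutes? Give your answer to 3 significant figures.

t½ = ln 2 / λ = 0.69315 / 0.0555 ≈ 12.489 minutes.
Number of half-lives: n = 52.9/12.489 ≈ 4.2357.
Remaining = 262 × (1/2)^4.2357 = 262 × 0.05308 ≈ 13.907 arbitrary units.

13.9 arbitrary units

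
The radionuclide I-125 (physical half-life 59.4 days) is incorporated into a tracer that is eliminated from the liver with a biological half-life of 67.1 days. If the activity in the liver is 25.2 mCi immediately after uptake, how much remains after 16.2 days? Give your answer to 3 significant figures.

17.6 mCi

1/t_eff = 1/t_phys + 1/t_biol = 1/59.4 + 1/67.1 = 0.031738 per day.
t_eff = 59.4 × 67.1 / (59.4 + 67.1) ≈ 31.508 days.
Remaining = 25.2 × (1/2)^(16.2/31.508) = 25.2 × (1/2)^0.51416 ≈ 17.645 mCi.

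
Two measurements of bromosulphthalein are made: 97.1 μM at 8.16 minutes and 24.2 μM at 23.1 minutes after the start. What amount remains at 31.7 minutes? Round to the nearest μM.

11 μM

Over Δt = 23.1 − 8.16 = 14.94 minutes, the level fell by a factor of 97.1/24.2 ≈ 4.0124.
n = log₂(4.0124) ≈ 2.0045 half-lives, so t½ = 14.94/2.0045 ≈ 7.4534 minutes.
From t = 23.1 to t = 31.7: 24.2 × (1/2)^((31.7−23.1)/7.4534) ≈ 10.876 μM.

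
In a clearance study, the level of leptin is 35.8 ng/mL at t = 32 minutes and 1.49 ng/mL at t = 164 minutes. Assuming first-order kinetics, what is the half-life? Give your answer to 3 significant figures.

Over Δt = 164 − 32 = 132 minutes, the level fell by a factor of 35.8/1.49 ≈ 24.027.
n = log₂(24.027) ≈ 4.5866 half-lives, so t½ = 132/4.5866 ≈ 28.78 minutes.

28.8 minutes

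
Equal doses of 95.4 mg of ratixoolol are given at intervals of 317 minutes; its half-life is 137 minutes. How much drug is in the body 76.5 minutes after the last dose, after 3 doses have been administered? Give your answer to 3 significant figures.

80.4 mg

The 3 doses were given 710.5, 393.5, 76.5 minutes ago.
Total = 95.4·(1/2)^(710.5/137) + 95.4·(1/2)^(393.5/137) + 95.4·(1/2)^(76.5/137)
      = 2.6204 + 13.029 + 64.782 ≈ 80.431 mg.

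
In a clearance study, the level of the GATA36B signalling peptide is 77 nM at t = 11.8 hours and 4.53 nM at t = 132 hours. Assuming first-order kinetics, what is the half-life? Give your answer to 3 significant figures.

Over Δt = 132 − 11.8 = 120.2 hours, the level fell by a factor of 77/4.53 ≈ 16.998.
n = log₂(16.998) ≈ 4.0873 half-lives, so t½ = 120.2/4.0873 ≈ 29.408 hours.

29.4 hours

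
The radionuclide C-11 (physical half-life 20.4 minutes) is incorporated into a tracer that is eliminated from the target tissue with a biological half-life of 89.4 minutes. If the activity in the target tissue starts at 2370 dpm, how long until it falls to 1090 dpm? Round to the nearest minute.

1/t_eff = 1/t_phys + 1/t_biol = 1/20.4 + 1/89.4 = 0.060205 per minute.
t_eff = 20.4 × 89.4 / (20.4 + 89.4) ≈ 16.61 minutes.
n = log₂(2370/1090) ≈ 1.1206; t = 1.1206 × 16.61 ≈ 18.612 minutes.

19 minutes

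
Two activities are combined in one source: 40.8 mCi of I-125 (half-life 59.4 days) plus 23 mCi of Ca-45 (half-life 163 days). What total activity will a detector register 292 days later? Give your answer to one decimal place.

8.0 mCi

I-125: 40.8 × (1/2)^(292/59.4) = 40.8 × (1/2)^4.9158 ≈ 1.3516 mCi.
Ca-45: 23 × (1/2)^(292/163) = 23 × (1/2)^1.7914 ≈ 6.6445 mCi.
Total = 1.3516 + 6.6445 ≈ 7.9961 mCi.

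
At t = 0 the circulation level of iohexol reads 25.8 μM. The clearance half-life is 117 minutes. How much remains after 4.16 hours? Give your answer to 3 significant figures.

5.88 μM

Convert the elapsed time: 4.16 hours = 249.6 minutes.
Number of half-lives: n = 249.6/117 ≈ 2.1333.
Remaining = 25.8 × (1/2)^2.1333 = 25.8 × 0.22793 ≈ 5.8806 μM.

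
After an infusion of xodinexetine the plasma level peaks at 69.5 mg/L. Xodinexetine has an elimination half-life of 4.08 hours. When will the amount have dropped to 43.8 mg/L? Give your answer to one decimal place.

2.7 hours

Fraction remaining = 43.8/69.5 ≈ 0.63022.
n = log₂(69.5/43.8) = ln(1.5868)/ln 2 ≈ 0.66608 half-lives.
t = n × t½ = 0.66608 × 4.08 ≈ 2.7176 hours.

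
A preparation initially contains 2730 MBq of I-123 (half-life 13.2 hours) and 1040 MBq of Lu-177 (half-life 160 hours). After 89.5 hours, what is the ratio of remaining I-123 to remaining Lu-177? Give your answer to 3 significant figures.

0.0352

I-123: 2730 × (1/2)^(89.5/13.2) = 2730 × (1/2)^6.7803 ≈ 24.836 MBq.
Lu-177: 1040 × (1/2)^(89.5/160) = 1040 × (1/2)^0.55937 ≈ 705.74 MBq.
Ratio ≈ 24.836 / 705.74 ≈ 0.035192.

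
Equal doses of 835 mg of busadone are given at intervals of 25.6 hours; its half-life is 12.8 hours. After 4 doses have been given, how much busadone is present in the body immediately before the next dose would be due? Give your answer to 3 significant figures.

277 mg

The 4 doses were given 102.4, 76.8, 51.2, 25.6 hours ago.
Total = 835·(1/2)^(102.4/12.8) + 835·(1/2)^(76.8/12.8) + 835·(1/2)^(51.2/12.8) + 835·(1/2)^(25.6/12.8)
      = 3.2617 + 13.047 + 52.188 + 208.75 ≈ 277.25 mg.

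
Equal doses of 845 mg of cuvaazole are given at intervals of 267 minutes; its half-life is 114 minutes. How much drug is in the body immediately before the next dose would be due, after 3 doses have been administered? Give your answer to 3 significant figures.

206 mg

The 3 doses were given 801, 534, 267 minutes ago.
Total = 845·(1/2)^(801/114) + 845·(1/2)^(534/114) + 845·(1/2)^(267/114)
      = 6.4822 + 32.868 + 166.65 ≈ 206 mg.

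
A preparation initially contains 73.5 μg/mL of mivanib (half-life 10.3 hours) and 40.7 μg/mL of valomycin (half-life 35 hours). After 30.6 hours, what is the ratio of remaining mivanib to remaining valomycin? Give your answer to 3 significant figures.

0.422

mivanib: 73.5 × (1/2)^(30.6/10.3) = 73.5 × (1/2)^2.9709 ≈ 9.3749 μg/mL.
valomycin: 40.7 × (1/2)^(30.6/35) = 40.7 × (1/2)^0.87429 ≈ 22.203 μg/mL.
Ratio ≈ 9.3749 / 22.203 ≈ 0.42224.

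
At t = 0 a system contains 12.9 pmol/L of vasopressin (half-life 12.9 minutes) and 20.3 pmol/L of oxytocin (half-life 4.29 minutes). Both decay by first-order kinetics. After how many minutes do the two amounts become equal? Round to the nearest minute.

Set 12.9·(1/2)^(t/12.9) = 20.3·(1/2)^(t/4.29).
Taking log₂: log₂(12.9/20.3) = t·(1/12.9 − 1/4.29).
log₂(0.63547) = -0.65411; 1/12.9 − 1/4.29 = -0.15558.
t = -0.65411 / -0.15558 ≈ 4.2043 minutes.

4 minutes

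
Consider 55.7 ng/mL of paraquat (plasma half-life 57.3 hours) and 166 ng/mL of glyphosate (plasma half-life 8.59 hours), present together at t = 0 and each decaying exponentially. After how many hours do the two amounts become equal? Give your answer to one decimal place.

15.9 hours

Set 55.7·(1/2)^(t/57.3) = 166·(1/2)^(t/8.59).
Taking log₂: log₂(55.7/166) = t·(1/57.3 − 1/8.59).
log₂(0.33554) = -1.5754; 1/57.3 − 1/8.59 = -0.098962.
t = -1.5754 / -0.098962 ≈ 15.92 hours.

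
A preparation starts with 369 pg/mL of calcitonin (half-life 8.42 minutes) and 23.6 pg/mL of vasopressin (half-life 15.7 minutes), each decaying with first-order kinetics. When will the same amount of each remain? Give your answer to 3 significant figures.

Set 369·(1/2)^(t/8.42) = 23.6·(1/2)^(t/15.7).
Taking log₂: log₂(369/23.6) = t·(1/8.42 − 1/15.7).
log₂(15.636) = 3.9668; 1/8.42 − 1/15.7 = 0.055071.
t = 3.9668 / 0.055071 ≈ 72.031 minutes.

72.0 minutes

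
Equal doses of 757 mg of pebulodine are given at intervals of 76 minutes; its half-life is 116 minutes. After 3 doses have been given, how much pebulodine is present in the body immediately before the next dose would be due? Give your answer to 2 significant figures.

The 3 doses were given 228, 152, 76 minutes ago.
Total = 757·(1/2)^(228/116) + 757·(1/2)^(152/116) + 757·(1/2)^(76/116)
      = 193.83 + 305.24 + 480.69 ≈ 979.76 mg.

980 mg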